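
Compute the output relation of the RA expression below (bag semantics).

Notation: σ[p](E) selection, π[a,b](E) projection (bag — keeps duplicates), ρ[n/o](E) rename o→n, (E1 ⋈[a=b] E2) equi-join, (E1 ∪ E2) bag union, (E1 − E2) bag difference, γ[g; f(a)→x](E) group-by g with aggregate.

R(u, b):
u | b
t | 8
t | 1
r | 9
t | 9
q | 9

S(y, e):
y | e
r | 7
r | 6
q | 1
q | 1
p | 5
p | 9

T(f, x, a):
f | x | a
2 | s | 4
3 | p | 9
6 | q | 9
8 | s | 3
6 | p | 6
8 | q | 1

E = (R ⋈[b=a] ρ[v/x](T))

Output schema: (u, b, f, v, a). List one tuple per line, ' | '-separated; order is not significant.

Subexpression sizes:
  R → 5
  T → 6
  ρ[v/x](T) → 6
  (R ⋈[b=a] ρ[v/x](T)) → 7

== RESULT ==
u | b | f | v | a
q | 9 | 3 | p | 9
q | 9 | 6 | q | 9
r | 9 | 3 | p | 9
r | 9 | 6 | q | 9
t | 1 | 8 | q | 1
t | 9 | 3 | p | 9
t | 9 | 6 | q | 9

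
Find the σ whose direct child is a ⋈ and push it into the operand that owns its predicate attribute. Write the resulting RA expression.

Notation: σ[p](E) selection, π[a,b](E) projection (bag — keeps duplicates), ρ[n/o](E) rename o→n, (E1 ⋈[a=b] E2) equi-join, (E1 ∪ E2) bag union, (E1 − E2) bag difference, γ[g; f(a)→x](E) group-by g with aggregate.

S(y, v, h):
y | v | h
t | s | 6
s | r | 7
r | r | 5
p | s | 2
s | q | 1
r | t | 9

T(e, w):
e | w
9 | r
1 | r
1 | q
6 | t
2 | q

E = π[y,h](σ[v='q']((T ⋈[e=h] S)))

σ filters on v, owned by the right side.
E' = π[y,h]((T ⋈[e=h] σ[v='q'](S)))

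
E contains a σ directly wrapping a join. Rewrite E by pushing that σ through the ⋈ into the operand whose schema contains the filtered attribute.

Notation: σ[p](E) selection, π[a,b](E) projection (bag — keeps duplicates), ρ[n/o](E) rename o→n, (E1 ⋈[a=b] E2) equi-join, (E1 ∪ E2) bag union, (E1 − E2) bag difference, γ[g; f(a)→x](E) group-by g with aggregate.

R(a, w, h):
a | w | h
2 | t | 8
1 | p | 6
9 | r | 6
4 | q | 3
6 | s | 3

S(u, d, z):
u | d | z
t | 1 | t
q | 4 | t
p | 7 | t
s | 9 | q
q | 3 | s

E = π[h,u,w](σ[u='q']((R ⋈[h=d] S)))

σ filters on u, owned by the right side.
E' = π[h,u,w]((R ⋈[h=d] σ[u='q'](S)))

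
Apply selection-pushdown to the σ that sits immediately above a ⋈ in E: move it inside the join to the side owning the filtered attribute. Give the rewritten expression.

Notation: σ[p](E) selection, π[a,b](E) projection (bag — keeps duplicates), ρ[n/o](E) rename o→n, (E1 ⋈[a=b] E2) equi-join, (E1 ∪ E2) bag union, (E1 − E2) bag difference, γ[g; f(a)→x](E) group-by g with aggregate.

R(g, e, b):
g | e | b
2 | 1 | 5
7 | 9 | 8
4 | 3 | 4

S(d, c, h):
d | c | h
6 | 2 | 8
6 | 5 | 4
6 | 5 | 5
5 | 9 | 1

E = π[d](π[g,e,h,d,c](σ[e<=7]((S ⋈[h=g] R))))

σ filters on e, owned by the right side.
E' = π[d](π[g,e,h,d,c]((S ⋈[h=g] σ[e<=7](R))))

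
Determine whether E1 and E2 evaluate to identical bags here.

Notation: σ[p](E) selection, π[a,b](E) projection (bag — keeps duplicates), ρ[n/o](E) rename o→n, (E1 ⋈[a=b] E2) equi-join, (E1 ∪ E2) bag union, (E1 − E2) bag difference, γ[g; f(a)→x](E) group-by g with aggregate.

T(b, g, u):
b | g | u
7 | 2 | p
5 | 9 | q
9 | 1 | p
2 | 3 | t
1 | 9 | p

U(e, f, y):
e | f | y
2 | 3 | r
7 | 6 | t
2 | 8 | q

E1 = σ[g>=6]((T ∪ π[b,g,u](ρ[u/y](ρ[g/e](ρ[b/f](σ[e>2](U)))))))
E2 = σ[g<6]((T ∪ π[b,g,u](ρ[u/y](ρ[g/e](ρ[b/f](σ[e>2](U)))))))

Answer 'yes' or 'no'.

E1 row counts bottom-up:
  T → 5
  U → 3
  σ[e>2](U) → 1
  ρ[b/f](σ[e>2](U)) → 1
  ρ[g/e](ρ[b/f](σ[e>2](U))) → 1
  ρ[u/y](ρ[g/e](ρ[b/f](σ[e>2](U)))) → 1
  π[b,g,u](ρ[u/y](ρ[g/e](ρ[b/f](σ[e>2](U))))) → 1
  (T ∪ π[b,g,u](ρ[u/y](ρ[g/e](ρ[b/f](σ[e>2](U)))))) → 6
  σ[g>=6]((T ∪ π[b,g,u](ρ[u/y](ρ[g/e](ρ[b/f](σ[e>2](U))))))) → 3
E2 row counts bottom-up:
  T → 5
  U → 3
  σ[e>2](U) → 1
  ρ[b/f](σ[e>2](U)) → 1
  ρ[g/e](ρ[b/f](σ[e>2](U))) → 1
  ρ[u/y](ρ[g/e](ρ[b/f](σ[e>2](U)))) → 1
  π[b,g,u](ρ[u/y](ρ[g/e](ρ[b/f](σ[e>2](U))))) → 1
  (T ∪ π[b,g,u](ρ[u/y](ρ[g/e](ρ[b/f](σ[e>2](U)))))) → 6
  σ[g<6]((T ∪ π[b,g,u](ρ[u/y](ρ[g/e](ρ[b/f](σ[e>2](U))))))) → 3

E1 result:
b | g | u
1 | 9 | p
5 | 9 | q
6 | 7 | t
E2 result:
b | g | u
2 | 3 | t
7 | 2 | p
9 | 1 | p
Witness: (2, 3, 't') appears 0× in E1 but 1× in E2.

no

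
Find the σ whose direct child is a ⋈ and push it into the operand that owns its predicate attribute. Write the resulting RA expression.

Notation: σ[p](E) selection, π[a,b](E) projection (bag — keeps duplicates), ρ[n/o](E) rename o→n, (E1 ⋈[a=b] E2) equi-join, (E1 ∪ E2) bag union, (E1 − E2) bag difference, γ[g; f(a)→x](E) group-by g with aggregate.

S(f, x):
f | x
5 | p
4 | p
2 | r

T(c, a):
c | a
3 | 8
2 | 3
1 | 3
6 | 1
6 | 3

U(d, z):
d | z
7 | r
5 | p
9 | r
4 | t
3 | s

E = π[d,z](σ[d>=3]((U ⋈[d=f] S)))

σ filters on d, owned by the left side.
E' = π[d,z]((σ[d>=3](U) ⋈[d=f] S))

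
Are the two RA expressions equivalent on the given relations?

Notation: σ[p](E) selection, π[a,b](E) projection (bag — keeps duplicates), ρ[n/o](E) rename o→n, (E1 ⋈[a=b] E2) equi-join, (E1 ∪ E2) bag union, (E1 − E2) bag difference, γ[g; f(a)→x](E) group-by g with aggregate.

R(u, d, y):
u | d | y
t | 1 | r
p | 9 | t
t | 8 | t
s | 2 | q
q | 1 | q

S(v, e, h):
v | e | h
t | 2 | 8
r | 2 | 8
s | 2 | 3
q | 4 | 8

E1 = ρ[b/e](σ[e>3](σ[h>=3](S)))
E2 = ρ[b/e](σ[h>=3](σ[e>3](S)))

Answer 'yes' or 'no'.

E1 subexpression sizes:
  S → 4
  σ[h>=3](S) → 4
  σ[e>3](σ[h>=3](S)) → 1
  ρ[b/e](σ[e>3](σ[h>=3](S))) → 1
E2 subexpression sizes:
  S → 4
  σ[e>3](S) → 1
  σ[h>=3](σ[e>3](S)) → 1
  ρ[b/e](σ[h>=3](σ[e>3](S))) → 1

E1 and E2 produce the same multiset:
v | b | h
q | 4 | 8

yes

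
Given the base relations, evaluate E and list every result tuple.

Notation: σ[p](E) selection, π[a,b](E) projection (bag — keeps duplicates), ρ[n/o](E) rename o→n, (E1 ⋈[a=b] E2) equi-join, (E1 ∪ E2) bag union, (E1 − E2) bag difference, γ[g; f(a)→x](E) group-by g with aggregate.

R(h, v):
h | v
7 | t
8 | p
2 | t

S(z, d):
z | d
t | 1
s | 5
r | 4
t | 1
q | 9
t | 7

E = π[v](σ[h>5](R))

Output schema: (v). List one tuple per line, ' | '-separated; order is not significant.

Per-node cardinality:
  R → 3
  σ[h>5](R) → 2
  π[v](σ[h>5](R)) → 2

== RESULT ==
v
p
t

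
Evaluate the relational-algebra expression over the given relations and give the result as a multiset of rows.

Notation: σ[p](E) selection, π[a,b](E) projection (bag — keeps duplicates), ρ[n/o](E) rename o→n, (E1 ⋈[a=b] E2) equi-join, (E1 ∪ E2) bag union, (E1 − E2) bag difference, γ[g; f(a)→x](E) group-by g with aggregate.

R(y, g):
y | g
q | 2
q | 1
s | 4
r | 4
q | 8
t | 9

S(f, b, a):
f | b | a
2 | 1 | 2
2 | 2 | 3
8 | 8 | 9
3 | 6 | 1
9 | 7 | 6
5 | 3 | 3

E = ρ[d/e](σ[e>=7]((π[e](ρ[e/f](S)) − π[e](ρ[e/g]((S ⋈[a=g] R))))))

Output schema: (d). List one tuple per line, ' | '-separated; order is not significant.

Subexpression sizes:
  S → 6
  ρ[e/f](S) → 6
  π[e](ρ[e/f](S)) → 6
  S → 6
  R → 6
  (S ⋈[a=g] R) → 3
  ρ[e/g]((S ⋈[a=g] R)) → 3
  π[e](ρ[e/g]((S ⋈[a=g] R))) → 3
  (π[e](ρ[e/f](S)) − π[e](ρ[e/g]((S ⋈[a=g] R)))) → 4
  σ[e>=7]((π[e](ρ[e/f](S)) − π[e](ρ[e/g]((S ⋈[a=g] R))))) → 1
  ρ[d/e](σ[e>=7]((π[e](ρ[e/f](S)) − π[e](ρ[e/g]((S ⋈[a=g] R)))))) → 1

== RESULT ==
d
8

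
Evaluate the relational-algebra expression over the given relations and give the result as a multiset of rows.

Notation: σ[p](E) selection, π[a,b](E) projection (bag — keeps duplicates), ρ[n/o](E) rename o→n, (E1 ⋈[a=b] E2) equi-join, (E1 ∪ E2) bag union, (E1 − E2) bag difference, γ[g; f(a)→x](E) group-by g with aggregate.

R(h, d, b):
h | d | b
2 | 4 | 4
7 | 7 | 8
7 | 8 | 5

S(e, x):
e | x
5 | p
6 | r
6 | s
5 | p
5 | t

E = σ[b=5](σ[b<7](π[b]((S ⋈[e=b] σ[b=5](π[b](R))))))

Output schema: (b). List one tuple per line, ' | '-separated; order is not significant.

Per-node cardinality:
  S → 5
  R → 3
  π[b](R) → 3
  σ[b=5](π[b](R)) → 1
  (S ⋈[e=b] σ[b=5](π[b](R))) → 3
  π[b]((S ⋈[e=b] σ[b=5](π[b](R)))) → 3
  σ[b<7](π[b]((S ⋈[e=b] σ[b=5](π[b](R))))) → 3
  σ[b=5](σ[b<7](π[b]((S ⋈[e=b] σ[b=5](π[b](R)))))) → 3

== RESULT ==
b
5
5
5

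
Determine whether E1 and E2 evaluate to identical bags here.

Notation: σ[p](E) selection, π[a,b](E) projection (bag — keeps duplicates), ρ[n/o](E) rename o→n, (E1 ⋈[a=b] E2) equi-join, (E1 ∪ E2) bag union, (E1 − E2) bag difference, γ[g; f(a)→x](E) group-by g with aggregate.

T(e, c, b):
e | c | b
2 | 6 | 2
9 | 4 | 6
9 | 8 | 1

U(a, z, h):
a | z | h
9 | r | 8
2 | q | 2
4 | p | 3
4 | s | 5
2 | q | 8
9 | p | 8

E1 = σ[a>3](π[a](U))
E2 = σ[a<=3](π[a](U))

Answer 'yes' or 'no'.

E1 subexpression sizes:
  U → 6
  π[a](U) → 6
  σ[a>3](π[a](U)) → 4
E2 subexpression sizes:
  U → 6
  π[a](U) → 6
  σ[a<=3](π[a](U)) → 2

E1 result:
a
4
4
9
9
E2 result:
a
2
2
Witness: (2,) appears 0× in E1 but 2× in E2.

no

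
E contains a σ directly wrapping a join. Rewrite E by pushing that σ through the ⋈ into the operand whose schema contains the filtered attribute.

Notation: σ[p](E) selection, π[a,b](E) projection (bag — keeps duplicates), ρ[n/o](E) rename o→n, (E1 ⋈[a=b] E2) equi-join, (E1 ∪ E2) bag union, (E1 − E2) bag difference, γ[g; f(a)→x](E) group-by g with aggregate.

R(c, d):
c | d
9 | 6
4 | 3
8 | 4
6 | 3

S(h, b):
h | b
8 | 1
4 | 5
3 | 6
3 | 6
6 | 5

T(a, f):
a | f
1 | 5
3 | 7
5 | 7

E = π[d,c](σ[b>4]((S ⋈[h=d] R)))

σ filters on b, owned by the left side.
E' = π[d,c]((σ[b>4](S) ⋈[h=d] R))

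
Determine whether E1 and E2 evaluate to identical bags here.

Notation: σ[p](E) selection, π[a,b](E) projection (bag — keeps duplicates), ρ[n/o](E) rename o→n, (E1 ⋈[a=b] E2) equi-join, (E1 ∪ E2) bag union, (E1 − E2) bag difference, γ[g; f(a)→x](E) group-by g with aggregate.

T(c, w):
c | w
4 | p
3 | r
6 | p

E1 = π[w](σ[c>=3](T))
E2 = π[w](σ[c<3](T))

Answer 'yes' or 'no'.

E1 subexpression sizes:
  T → 3
  σ[c>=3](T) → 3
  π[w](σ[c>=3](T)) → 3
E2 subexpression sizes:
  T → 3
  σ[c<3](T) → 0
  π[w](σ[c<3](T)) → 0

E1 result:
w
p
p
r
E2 result:
w
(0 rows)
Witness: ('p',) appears 2× in E1 but 0× in E2.

no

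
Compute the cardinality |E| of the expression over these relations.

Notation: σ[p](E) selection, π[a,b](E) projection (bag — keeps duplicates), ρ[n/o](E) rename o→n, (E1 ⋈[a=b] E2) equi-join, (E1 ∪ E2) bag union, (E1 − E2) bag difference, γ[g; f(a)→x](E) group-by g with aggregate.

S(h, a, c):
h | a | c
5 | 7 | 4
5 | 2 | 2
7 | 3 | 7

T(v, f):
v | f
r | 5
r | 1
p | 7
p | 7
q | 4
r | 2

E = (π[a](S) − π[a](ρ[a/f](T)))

Per-node cardinality:
  S → 3
  π[a](S) → 3
  T → 6
  ρ[a/f](T) → 6
  π[a](ρ[a/f](T)) → 6
  (π[a](S) − π[a](ρ[a/f](T))) → 1

|E| = 1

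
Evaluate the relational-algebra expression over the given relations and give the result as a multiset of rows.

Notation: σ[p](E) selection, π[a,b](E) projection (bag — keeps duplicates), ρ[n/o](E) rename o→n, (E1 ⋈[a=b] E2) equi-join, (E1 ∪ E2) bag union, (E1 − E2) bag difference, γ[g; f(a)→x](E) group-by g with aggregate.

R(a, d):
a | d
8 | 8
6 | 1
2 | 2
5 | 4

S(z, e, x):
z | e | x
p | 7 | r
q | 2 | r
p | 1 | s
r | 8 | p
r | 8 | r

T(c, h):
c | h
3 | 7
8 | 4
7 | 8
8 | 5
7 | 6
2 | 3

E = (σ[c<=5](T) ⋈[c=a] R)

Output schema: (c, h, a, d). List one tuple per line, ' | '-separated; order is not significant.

Stepwise |·|:
  T → 6
  σ[c<=5](T) → 2
  R → 4
  (σ[c<=5](T) ⋈[c=a] R) → 1

== RESULT ==
c | h | a | d
2 | 3 | 2 | 2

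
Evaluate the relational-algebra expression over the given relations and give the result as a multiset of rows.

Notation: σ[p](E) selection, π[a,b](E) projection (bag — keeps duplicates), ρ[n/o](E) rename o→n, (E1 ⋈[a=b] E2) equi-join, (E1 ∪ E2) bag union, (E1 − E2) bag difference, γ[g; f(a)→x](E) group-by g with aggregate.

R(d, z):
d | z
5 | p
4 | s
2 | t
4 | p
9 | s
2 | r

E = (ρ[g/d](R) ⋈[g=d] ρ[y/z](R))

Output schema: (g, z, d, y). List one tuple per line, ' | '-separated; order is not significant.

Stepwise |·|:
  R → 6
  ρ[g/d](R) → 6
  R → 6
  ρ[y/z](R) → 6
  (ρ[g/d](R) ⋈[g=d] ρ[y/z](R)) → 10

== RESULT ==
g | z | d | y
2 | r | 2 | r
2 | r | 2 | t
2 | t | 2 | r
2 | t | 2 | t
4 | p | 4 | p
4 | p | 4 | s
4 | s | 4 | p
4 | s | 4 | s
5 | p | 5 | p
9 | s | 9 | s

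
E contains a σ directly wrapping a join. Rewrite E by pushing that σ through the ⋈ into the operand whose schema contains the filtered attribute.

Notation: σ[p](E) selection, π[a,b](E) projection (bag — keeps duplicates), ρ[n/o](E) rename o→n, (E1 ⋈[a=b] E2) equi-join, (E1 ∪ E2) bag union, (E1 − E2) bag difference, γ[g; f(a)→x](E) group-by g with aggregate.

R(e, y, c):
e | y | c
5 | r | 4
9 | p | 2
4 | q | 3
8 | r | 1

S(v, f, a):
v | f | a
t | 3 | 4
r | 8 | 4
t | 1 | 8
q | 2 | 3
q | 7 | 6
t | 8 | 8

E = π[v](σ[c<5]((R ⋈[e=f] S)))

σ filters on c, owned by the left side.
E' = π[v]((σ[c<5](R) ⋈[e=f] S))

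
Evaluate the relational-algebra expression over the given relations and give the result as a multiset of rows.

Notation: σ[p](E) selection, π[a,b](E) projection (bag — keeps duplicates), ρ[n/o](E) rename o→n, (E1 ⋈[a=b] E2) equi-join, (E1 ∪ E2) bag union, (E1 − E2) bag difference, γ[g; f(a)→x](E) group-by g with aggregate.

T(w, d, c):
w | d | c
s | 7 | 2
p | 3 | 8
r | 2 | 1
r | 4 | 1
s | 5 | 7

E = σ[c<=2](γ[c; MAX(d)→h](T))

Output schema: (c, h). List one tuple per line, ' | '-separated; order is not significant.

Stepwise |·|:
  T → 5
  γ[c; MAX(d)→h](T) → 4
  σ[c<=2](γ[c; MAX(d)→h](T)) → 2

== RESULT ==
c | h
1 | 4
2 | 7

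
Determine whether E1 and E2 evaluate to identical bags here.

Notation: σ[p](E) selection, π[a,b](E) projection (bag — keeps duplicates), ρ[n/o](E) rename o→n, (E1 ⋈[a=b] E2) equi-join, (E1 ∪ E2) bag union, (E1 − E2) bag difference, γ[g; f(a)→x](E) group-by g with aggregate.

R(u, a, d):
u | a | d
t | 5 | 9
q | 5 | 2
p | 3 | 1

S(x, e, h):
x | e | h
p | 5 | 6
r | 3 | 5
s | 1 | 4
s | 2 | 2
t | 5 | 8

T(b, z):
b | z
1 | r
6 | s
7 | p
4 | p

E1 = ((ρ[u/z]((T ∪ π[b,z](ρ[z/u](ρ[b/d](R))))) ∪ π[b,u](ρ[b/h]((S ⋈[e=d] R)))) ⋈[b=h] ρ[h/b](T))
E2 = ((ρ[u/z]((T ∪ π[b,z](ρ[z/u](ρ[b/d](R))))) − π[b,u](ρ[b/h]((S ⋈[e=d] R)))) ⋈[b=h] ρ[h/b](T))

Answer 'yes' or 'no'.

E1 row counts bottom-up:
  T → 4
  R → 3
  ρ[b/d](R) → 3
  ρ[z/u](ρ[b/d](R)) → 3
  π[b,z](ρ[z/u](ρ[b/d](R))) → 3
  (T ∪ π[b,z](ρ[z/u](ρ[b/d](R)))) → 7
  ρ[u/z]((T ∪ π[b,z](ρ[z/u](ρ[b/d](R))))) → 7
  S → 5
  R → 3
  (S ⋈[e=d] R) → 2
  ρ[b/h]((S ⋈[e=d] R)) → 2
  π[b,u](ρ[b/h]((S ⋈[e=d] R))) → 2
  (ρ[u/z]((T ∪ π[b,z](ρ[z/u](ρ[b/d](R))))) ∪ π[b,u](ρ[b/h]((S ⋈[e=d] R)))) → 9
  T → 4
  ρ[h/b](T) → 4
  ((ρ[u/z]((T ∪ π[b,z](ρ[z/u](ρ[b/d](R))))) ∪ π[b,u](ρ[b/h]((S ⋈[e=d] R)))) ⋈[b=h] ρ[h/b](T)) → 6
E2 row counts bottom-up:
  T → 4
  R → 3
  ρ[b/d](R) → 3
  ρ[z/u](ρ[b/d](R)) → 3
  π[b,z](ρ[z/u](ρ[b/d](R))) → 3
  (T ∪ π[b,z](ρ[z/u](ρ[b/d](R)))) → 7
  ρ[u/z]((T ∪ π[b,z](ρ[z/u](ρ[b/d](R))))) → 7
  S → 5
  R → 3
  (S ⋈[e=d] R) → 2
  ρ[b/h]((S ⋈[e=d] R)) → 2
  π[b,u](ρ[b/h]((S ⋈[e=d] R))) → 2
  (ρ[u/z]((T ∪ π[b,z](ρ[z/u](ρ[b/d](R))))) − π[b,u](ρ[b/h]((S ⋈[e=d] R)))) → 5
  T → 4
  ρ[h/b](T) → 4
  ((ρ[u/z]((T ∪ π[b,z](ρ[z/u](ρ[b/d](R))))) − π[b,u](ρ[b/h]((S ⋈[e=d] R)))) ⋈[b=h] ρ[h/b](T)) → 4

E1 result:
b | u | h | z
1 | p | 1 | r
1 | r | 1 | r
4 | p | 4 | p
4 | p | 4 | p
6 | s | 6 | s
7 | p | 7 | p
E2 result:
b | u | h | z
1 | p | 1 | r
1 | r | 1 | r
6 | s | 6 | s
7 | p | 7 | p
Witness: (4, 'p', 4, 'p') appears 2× in E1 but 0× in E2.

no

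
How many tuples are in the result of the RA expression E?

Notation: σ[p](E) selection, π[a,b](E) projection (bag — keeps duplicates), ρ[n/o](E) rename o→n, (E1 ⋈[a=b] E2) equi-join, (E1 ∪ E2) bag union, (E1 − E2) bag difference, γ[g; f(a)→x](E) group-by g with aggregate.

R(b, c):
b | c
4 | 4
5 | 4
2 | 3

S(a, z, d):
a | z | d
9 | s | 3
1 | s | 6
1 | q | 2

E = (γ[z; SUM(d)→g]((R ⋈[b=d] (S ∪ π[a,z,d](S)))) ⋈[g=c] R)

Row counts bottom-up:
  R → 3
  S → 3
  S → 3
  π[a,z,d](S) → 3
  (S ∪ π[a,z,d](S)) → 6
  (R ⋈[b=d] (S ∪ π[a,z,d](S))) → 2
  γ[z; SUM(d)→g]((R ⋈[b=d] (S ∪ π[a,z,d](S)))) → 1
  R → 3
  (γ[z; SUM(d)→g]((R ⋈[b=d] (S ∪ π[a,z,d](S)))) ⋈[g=c] R) → 2

|E| = 2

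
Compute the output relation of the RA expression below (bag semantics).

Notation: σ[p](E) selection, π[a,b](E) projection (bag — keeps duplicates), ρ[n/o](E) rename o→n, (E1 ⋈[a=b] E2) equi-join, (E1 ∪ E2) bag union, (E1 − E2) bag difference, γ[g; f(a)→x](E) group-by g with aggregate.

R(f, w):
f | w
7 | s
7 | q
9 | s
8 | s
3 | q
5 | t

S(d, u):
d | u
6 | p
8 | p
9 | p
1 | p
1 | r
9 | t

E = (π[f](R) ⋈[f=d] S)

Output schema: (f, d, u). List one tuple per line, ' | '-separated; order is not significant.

Per-node cardinality:
  R → 6
  π[f](R) → 6
  S → 6
  (π[f](R) ⋈[f=d] S) → 3

== RESULT ==
f | d | u
8 | 8 | p
9 | 9 | p
9 | 9 | t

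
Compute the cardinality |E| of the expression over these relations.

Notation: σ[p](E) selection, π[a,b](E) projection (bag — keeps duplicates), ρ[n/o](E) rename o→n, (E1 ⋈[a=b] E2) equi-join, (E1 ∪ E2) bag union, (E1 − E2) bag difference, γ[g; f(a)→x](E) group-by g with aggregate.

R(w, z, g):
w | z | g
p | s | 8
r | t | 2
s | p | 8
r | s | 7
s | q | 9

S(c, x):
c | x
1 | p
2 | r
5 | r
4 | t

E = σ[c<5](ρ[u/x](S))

Row counts bottom-up:
  S → 4
  ρ[u/x](S) → 4
  σ[c<5](ρ[u/x](S)) → 3

|E| = 3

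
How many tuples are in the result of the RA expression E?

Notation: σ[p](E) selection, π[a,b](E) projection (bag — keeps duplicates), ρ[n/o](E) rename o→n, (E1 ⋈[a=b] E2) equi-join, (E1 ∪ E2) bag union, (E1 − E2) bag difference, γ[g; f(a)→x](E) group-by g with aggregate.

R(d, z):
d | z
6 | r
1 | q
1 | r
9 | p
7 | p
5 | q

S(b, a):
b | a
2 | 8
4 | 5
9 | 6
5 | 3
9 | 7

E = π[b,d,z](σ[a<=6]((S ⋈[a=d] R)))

Subexpression sizes:
  S → 5
  R → 6
  (S ⋈[a=d] R) → 3
  σ[a<=6]((S ⋈[a=d] R)) → 2
  π[b,d,z](σ[a<=6]((S ⋈[a=d] R))) → 2

|E| = 2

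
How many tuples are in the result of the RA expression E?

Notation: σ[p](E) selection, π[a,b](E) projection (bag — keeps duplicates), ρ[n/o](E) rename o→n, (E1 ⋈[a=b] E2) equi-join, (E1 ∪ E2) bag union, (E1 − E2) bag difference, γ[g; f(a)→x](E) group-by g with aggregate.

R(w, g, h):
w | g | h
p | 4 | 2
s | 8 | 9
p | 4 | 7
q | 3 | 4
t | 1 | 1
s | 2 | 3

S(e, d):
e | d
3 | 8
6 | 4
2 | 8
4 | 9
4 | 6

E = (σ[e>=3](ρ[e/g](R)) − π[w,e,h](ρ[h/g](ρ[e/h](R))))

Per-node cardinality:
  R → 6
  ρ[e/g](R) → 6
  σ[e>=3](ρ[e/g](R)) → 4
  R → 6
  ρ[e/h](R) → 6
  ρ[h/g](ρ[e/h](R)) → 6
  π[w,e,h](ρ[h/g](ρ[e/h](R))) → 6
  (σ[e>=3](ρ[e/g](R)) − π[w,e,h](ρ[h/g](ρ[e/h](R)))) → 4

|E| = 4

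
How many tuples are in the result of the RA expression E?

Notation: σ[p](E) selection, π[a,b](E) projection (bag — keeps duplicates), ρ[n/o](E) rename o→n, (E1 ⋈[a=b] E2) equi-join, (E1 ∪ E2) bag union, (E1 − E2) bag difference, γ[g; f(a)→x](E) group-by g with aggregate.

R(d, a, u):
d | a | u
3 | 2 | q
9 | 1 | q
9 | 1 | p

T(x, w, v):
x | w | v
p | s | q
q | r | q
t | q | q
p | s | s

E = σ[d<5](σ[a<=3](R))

Row counts bottom-up:
  R → 3
  σ[a<=3](R) → 3
  σ[d<5](σ[a<=3](R)) → 1

|E| = 1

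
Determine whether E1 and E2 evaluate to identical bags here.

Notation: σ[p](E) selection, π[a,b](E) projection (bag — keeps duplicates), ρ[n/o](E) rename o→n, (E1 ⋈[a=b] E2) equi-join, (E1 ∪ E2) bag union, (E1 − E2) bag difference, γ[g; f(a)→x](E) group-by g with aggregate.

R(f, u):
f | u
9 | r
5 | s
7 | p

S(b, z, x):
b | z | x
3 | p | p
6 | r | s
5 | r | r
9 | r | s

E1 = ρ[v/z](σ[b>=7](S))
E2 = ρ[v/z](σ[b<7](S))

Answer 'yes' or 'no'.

E1 per-node cardinality:
  S → 4
  σ[b>=7](S) → 1
  ρ[v/z](σ[b>=7](S)) → 1
E2 per-node cardinality:
  S → 4
  σ[b<7](S) → 3
  ρ[v/z](σ[b<7](S)) → 3

E1 result:
b | v | x
9 | r | s
E2 result:
b | v | x
3 | p | p
5 | r | r
6 | r | s
Witness: (9, 'r', 's') appears 1× in E1 but 0× in E2.

no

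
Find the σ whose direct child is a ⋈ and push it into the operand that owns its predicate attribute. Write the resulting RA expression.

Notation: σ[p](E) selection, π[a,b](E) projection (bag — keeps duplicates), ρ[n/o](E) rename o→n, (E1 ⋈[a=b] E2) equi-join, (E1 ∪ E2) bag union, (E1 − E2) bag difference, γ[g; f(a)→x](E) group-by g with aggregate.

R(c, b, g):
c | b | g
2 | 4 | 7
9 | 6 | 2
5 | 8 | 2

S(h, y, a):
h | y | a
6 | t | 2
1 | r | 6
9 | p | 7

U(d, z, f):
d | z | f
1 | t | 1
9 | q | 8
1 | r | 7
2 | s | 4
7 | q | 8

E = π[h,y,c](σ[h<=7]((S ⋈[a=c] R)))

σ filters on h, owned by the left side.
E' = π[h,y,c]((σ[h<=7](S) ⋈[a=c] R))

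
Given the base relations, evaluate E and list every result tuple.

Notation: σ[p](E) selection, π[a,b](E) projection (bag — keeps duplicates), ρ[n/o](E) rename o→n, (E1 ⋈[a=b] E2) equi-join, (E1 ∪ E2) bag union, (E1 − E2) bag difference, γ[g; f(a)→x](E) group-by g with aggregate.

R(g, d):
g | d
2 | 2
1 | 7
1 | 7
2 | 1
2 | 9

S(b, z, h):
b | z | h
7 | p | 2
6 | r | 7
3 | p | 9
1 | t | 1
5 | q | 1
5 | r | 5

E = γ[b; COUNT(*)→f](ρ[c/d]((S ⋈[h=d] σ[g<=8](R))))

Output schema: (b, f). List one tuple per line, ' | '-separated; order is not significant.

Stepwise |·|:
  S → 6
  R → 5
  σ[g<=8](R) → 5
  (S ⋈[h=d] σ[g<=8](R)) → 6
  ρ[c/d]((S ⋈[h=d] σ[g<=8](R))) → 6
  γ[b; COUNT(*)→f](ρ[c/d]((S ⋈[h=d] σ[g<=8](R)))) → 5

== RESULT ==
b | f
1 | 1
3 | 1
5 | 1
6 | 2
7 | 1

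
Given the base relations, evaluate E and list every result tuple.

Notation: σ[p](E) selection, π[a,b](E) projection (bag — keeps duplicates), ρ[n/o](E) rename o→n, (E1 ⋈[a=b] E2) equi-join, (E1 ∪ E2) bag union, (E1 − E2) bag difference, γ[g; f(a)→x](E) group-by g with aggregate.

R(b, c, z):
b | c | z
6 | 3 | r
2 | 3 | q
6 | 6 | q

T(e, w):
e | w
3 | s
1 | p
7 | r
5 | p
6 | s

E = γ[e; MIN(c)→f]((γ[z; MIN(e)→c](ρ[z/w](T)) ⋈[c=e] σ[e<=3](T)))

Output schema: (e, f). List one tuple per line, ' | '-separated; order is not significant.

Per-node cardinality:
  T → 5
  ρ[z/w](T) → 5
  γ[z; MIN(e)→c](ρ[z/w](T)) → 3
  T → 5
  σ[e<=3](T) → 2
  (γ[z; MIN(e)→c](ρ[z/w](T)) ⋈[c=e] σ[e<=3](T)) → 2
  γ[e; MIN(c)→f]((γ[z; MIN(e)→c](ρ[z/w](T)) ⋈[c=e] σ[e<=3](T))) → 2

== RESULT ==
e | f
1 | 1
3 | 3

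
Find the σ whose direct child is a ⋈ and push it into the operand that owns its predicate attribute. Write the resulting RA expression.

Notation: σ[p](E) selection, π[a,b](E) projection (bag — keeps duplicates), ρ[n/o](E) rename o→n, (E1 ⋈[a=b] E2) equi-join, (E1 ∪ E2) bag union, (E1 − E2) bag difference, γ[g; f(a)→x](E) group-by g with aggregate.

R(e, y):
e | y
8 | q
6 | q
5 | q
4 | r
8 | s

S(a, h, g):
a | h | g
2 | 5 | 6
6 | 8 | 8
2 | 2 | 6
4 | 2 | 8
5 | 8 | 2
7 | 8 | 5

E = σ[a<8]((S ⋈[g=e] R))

σ filters on a, owned by the left side.
E' = (σ[a<8](S) ⋈[g=e] R)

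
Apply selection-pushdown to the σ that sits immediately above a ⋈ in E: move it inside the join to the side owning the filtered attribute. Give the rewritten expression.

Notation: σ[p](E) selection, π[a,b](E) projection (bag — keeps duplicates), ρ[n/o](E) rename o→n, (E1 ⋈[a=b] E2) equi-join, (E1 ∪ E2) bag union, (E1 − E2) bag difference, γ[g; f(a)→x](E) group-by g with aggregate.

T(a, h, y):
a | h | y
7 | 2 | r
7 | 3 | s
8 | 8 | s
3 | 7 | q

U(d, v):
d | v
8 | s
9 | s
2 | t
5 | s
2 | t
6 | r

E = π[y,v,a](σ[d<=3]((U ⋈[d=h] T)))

σ filters on d, owned by the left side.
E' = π[y,v,a]((σ[d<=3](U) ⋈[d=h] T))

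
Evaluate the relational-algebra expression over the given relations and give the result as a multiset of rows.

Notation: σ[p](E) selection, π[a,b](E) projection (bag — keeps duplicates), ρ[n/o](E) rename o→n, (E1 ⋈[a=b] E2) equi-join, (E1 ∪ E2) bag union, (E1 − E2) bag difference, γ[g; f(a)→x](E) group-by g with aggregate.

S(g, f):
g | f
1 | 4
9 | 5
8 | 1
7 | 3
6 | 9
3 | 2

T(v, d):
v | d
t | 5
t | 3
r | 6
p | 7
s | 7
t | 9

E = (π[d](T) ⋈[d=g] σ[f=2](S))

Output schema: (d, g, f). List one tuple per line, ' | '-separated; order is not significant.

Stepwise |·|:
  T → 6
  π[d](T) → 6
  S → 6
  σ[f=2](S) → 1
  (π[d](T) ⋈[d=g] σ[f=2](S)) → 1

== RESULT ==
d | g | f
3 | 3 | 2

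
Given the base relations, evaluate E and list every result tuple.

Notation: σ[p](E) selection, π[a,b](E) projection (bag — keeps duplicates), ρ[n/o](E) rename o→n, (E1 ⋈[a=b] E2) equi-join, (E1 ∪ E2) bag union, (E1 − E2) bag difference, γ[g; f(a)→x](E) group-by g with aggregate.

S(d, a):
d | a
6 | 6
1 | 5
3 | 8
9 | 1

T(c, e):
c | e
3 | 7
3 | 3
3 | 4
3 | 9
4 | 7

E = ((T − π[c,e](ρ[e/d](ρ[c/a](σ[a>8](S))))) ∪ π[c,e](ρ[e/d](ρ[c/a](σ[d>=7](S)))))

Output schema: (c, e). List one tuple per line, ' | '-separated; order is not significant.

Row counts bottom-up:
  T → 5
  S → 4
  σ[a>8](S) → 0
  ρ[c/a](σ[a>8](S)) → 0
  ρ[e/d](ρ[c/a](σ[a>8](S))) → 0
  π[c,e](ρ[e/d](ρ[c/a](σ[a>8](S)))) → 0
  (T − π[c,e](ρ[e/d](ρ[c/a](σ[a>8](S))))) → 5
  S → 4
  σ[d>=7](S) → 1
  ρ[c/a](σ[d>=7](S)) → 1
  ρ[e/d](ρ[c/a](σ[d>=7](S))) → 1
  π[c,e](ρ[e/d](ρ[c/a](σ[d>=7](S)))) → 1
  ((T − π[c,e](ρ[e/d](ρ[c/a](σ[a>8](S))))) ∪ π[c,e](ρ[e/d](ρ[c/a](σ[d>=7](S))))) → 6

== RESULT ==
c | e
1 | 9
3 | 3
3 | 4
3 | 7
3 | 9
4 | 7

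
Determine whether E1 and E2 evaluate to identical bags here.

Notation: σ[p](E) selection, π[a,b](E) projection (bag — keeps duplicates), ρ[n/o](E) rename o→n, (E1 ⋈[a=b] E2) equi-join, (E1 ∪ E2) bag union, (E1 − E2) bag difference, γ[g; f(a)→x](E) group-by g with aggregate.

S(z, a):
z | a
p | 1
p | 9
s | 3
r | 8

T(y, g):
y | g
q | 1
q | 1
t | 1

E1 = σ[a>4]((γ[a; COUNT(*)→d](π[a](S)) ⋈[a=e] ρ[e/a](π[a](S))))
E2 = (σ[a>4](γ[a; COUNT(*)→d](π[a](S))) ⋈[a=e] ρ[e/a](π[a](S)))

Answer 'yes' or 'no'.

E1 subexpression sizes:
  S → 4
  π[a](S) → 4
  γ[a; COUNT(*)→d](π[a](S)) → 4
  S → 4
  π[a](S) → 4
  ρ[e/a](π[a](S)) → 4
  (γ[a; COUNT(*)→d](π[a](S)) ⋈[a=e] ρ[e/a](π[a](S))) → 4
  σ[a>4]((γ[a; COUNT(*)→d](π[a](S)) ⋈[a=e] ρ[e/a](π[a](S)))) → 2
E2 subexpression sizes:
  S → 4
  π[a](S) → 4
  γ[a; COUNT(*)→d](π[a](S)) → 4
  σ[a>4](γ[a; COUNT(*)→d](π[a](S))) → 2
  S → 4
  π[a](S) → 4
  ρ[e/a](π[a](S)) → 4
  (σ[a>4](γ[a; COUNT(*)→d](π[a](S))) ⋈[a=e] ρ[e/a](π[a](S))) → 2

E1 and E2 produce the same multiset:
a | d | e
8 | 1 | 8
9 | 1 | 9

yes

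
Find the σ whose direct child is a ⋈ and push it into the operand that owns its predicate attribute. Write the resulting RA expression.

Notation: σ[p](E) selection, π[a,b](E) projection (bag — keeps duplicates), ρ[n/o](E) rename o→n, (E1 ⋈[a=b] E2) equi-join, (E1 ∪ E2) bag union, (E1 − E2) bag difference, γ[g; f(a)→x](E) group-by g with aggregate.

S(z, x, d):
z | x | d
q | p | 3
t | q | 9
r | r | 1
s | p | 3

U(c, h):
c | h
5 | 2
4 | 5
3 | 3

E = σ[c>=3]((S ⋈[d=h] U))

σ filters on c, owned by the right side.
E' = (S ⋈[d=h] σ[c>=3](U))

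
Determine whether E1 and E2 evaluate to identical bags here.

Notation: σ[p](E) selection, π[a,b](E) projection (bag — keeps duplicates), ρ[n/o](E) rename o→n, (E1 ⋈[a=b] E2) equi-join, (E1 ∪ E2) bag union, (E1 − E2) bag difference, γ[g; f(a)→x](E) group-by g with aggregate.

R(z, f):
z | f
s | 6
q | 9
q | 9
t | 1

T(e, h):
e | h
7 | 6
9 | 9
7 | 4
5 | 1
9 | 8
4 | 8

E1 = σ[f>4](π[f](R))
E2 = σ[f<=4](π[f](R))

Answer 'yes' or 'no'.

E1 per-node cardinality:
  R → 4
  π[f](R) → 4
  σ[f>4](π[f](R)) → 3
E2 per-node cardinality:
  R → 4
  π[f](R) → 4
  σ[f<=4](π[f](R)) → 1

E1 result:
f
6
9
9
E2 result:
f
1
Witness: (6,) appears 1× in E1 but 0× in E2.

no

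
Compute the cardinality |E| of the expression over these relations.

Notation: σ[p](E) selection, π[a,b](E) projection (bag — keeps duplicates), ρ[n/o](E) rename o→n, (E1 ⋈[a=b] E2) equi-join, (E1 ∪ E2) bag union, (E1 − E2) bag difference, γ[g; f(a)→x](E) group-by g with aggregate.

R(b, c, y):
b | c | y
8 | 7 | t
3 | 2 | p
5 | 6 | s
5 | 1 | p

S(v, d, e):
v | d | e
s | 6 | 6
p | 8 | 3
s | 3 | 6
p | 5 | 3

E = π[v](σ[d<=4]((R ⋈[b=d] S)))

Stepwise |·|:
  R → 4
  S → 4
  (R ⋈[b=d] S) → 4
  σ[d<=4]((R ⋈[b=d] S)) → 1
  π[v](σ[d<=4]((R ⋈[b=d] S))) → 1

|E| = 1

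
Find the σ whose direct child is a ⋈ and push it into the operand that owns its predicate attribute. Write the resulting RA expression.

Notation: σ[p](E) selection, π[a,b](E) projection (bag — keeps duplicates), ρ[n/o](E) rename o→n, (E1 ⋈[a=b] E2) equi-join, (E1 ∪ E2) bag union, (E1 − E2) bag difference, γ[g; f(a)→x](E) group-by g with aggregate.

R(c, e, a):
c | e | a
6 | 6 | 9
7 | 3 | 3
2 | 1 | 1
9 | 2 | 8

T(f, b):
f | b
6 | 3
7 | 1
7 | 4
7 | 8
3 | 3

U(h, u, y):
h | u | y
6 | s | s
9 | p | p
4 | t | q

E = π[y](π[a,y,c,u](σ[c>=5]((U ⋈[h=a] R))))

σ filters on c, owned by the right side.
E' = π[y](π[a,y,c,u]((U ⋈[h=a] σ[c>=5](R))))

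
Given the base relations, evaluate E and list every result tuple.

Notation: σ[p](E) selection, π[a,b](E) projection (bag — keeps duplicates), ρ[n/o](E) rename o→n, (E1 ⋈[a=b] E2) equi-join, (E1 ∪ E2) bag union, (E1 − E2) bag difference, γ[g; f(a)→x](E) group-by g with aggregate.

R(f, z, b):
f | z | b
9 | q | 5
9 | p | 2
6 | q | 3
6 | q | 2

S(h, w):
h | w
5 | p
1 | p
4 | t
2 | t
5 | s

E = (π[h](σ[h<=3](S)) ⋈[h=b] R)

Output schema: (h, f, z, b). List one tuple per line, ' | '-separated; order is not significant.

Stepwise |·|:
  S → 5
  σ[h<=3](S) → 2
  π[h](σ[h<=3](S)) → 2
  R → 4
  (π[h](σ[h<=3](S)) ⋈[h=b] R) → 2

== RESULT ==
h | f | z | b
2 | 6 | q | 2
2 | 9 | p | 2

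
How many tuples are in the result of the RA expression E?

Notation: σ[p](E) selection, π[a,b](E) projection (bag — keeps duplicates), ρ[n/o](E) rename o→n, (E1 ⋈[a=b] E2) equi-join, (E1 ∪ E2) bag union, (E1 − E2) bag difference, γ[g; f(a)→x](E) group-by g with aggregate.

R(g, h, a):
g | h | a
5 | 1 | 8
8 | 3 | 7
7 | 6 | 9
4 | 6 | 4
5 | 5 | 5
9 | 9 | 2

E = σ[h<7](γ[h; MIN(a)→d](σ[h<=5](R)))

Subexpression sizes:
  R → 6
  σ[h<=5](R) → 3
  γ[h; MIN(a)→d](σ[h<=5](R)) → 3
  σ[h<7](γ[h; MIN(a)→d](σ[h<=5](R))) → 3

|E| = 3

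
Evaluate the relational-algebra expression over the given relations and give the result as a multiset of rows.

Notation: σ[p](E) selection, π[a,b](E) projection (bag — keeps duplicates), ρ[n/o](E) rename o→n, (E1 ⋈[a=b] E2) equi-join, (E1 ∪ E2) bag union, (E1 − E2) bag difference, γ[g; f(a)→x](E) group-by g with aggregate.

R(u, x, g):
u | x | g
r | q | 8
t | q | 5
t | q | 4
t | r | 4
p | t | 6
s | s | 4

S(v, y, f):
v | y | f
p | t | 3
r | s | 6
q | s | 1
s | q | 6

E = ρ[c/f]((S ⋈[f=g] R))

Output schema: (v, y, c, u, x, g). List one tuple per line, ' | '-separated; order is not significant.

Per-node cardinality:
  S → 4
  R → 6
  (S ⋈[f=g] R) → 2
  ρ[c/f]((S ⋈[f=g] R)) → 2

== RESULT ==
v | y | c | u | x | g
r | s | 6 | p | t | 6
s | q | 6 | p | t | 6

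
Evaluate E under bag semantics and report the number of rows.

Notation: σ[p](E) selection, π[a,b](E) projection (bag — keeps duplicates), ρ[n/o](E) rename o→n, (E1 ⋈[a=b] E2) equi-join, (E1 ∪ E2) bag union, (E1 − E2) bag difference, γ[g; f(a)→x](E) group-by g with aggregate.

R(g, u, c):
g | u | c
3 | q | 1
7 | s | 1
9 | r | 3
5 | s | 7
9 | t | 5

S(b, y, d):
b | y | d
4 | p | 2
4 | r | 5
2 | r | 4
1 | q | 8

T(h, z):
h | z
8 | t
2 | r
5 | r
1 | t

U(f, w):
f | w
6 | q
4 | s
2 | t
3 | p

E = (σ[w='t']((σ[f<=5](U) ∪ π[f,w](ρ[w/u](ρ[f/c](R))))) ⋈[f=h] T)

Row counts bottom-up:
  U → 4
  σ[f<=5](U) → 3
  R → 5
  ρ[f/c](R) → 5
  ρ[w/u](ρ[f/c](R)) → 5
  π[f,w](ρ[w/u](ρ[f/c](R))) → 5
  (σ[f<=5](U) ∪ π[f,w](ρ[w/u](ρ[f/c](R)))) → 8
  σ[w='t']((σ[f<=5](U) ∪ π[f,w](ρ[w/u](ρ[f/c](R))))) → 2
  T → 4
  (σ[w='t']((σ[f<=5](U) ∪ π[f,w](ρ[w/u](ρ[f/c](R))))) ⋈[f=h] T) → 2

|E| = 2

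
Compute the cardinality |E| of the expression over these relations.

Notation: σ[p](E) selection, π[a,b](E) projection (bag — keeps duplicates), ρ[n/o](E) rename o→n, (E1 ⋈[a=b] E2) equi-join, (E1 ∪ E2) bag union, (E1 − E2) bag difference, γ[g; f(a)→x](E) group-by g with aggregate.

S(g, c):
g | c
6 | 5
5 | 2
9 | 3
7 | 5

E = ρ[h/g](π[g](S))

Per-node cardinality:
  S → 4
  π[g](S) → 4
  ρ[h/g](π[g](S)) → 4

|E| = 4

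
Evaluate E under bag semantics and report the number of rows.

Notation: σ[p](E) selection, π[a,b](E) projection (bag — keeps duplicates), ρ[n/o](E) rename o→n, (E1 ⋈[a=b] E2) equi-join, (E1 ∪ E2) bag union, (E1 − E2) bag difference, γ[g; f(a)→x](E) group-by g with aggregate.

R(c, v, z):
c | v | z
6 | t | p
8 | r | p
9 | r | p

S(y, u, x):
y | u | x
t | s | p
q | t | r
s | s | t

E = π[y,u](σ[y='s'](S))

Stepwise |·|:
  S → 3
  σ[y='s'](S) → 1
  π[y,u](σ[y='s'](S)) → 1

|E| = 1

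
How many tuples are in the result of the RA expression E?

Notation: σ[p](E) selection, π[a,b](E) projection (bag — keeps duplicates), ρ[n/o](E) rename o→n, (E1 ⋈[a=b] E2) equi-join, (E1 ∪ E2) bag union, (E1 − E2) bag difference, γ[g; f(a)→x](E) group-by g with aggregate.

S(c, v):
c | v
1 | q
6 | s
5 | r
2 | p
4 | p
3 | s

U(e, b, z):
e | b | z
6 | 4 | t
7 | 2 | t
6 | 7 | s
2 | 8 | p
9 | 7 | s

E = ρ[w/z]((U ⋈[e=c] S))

Row counts bottom-up:
  U → 5
  S → 6
  (U ⋈[e=c] S) → 3
  ρ[w/z]((U ⋈[e=c] S)) → 3

|E| = 3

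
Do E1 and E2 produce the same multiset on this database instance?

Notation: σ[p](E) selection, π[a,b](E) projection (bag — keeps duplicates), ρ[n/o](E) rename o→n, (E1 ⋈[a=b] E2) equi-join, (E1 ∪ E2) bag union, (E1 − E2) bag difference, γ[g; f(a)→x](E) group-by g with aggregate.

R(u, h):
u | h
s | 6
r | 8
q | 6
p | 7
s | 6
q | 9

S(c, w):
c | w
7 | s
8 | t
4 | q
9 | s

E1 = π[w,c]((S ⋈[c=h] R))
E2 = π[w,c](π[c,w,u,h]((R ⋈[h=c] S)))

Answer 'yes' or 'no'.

E1 subexpression sizes:
  S → 4
  R → 6
  (S ⋈[c=h] R) → 3
  π[w,c]((S ⋈[c=h] R)) → 3
E2 subexpression sizes:
  R → 6
  S → 4
  (R ⋈[h=c] S) → 3
  π[c,w,u,h]((R ⋈[h=c] S)) → 3
  π[w,c](π[c,w,u,h]((R ⋈[h=c] S))) → 3

E1 and E2 produce the same multiset:
w | c
s | 7
s | 9
t | 8

yes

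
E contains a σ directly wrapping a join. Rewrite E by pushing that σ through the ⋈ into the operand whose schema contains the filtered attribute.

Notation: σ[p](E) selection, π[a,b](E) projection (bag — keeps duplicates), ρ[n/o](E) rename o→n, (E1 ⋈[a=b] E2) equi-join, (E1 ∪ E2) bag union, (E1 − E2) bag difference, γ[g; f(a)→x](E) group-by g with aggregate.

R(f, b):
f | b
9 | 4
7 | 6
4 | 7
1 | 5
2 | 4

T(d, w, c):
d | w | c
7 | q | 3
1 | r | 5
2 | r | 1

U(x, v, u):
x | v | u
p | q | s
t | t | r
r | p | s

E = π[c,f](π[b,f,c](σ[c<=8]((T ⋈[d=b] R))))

σ filters on c, owned by the left side.
E' = π[c,f](π[b,f,c]((σ[c<=8](T) ⋈[d=b] R)))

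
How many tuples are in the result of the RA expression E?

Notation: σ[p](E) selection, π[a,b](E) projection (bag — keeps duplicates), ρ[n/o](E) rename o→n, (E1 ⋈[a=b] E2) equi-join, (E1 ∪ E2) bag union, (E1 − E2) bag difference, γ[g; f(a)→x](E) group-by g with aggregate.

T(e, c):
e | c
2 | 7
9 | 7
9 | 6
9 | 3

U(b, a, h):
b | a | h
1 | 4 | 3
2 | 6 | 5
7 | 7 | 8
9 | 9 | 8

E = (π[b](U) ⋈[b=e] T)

Subexpression sizes:
  U → 4
  π[b](U) → 4
  T → 4
  (π[b](U) ⋈[b=e] T) → 4

|E| = 4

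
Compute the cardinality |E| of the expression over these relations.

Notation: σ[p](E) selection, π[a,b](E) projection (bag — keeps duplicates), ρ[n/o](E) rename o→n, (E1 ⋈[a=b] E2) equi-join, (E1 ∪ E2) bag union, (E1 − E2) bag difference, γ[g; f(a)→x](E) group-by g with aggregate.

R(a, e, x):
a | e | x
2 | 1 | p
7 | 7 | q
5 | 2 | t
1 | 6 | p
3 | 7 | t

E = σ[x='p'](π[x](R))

Stepwise |·|:
  R → 5
  π[x](R) → 5
  σ[x='p'](π[x](R)) → 2

|E| = 2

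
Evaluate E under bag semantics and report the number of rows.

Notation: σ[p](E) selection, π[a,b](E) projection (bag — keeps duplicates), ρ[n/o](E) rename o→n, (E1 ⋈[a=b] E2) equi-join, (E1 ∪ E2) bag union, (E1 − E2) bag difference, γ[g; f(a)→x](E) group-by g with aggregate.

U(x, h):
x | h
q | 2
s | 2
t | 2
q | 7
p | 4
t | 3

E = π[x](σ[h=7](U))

Per-node cardinality:
  U → 6
  σ[h=7](U) → 1
  π[x](σ[h=7](U)) → 1

|E| = 1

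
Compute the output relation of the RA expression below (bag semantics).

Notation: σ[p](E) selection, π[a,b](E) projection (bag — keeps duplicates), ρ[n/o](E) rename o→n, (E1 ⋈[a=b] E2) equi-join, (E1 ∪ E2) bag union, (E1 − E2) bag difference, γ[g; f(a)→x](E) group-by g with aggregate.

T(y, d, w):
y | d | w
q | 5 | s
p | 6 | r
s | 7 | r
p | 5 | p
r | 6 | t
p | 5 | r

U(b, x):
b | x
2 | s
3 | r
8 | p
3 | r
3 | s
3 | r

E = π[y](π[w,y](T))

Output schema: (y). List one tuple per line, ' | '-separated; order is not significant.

Stepwise |·|:
  T → 6
  π[w,y](T) → 6
  π[y](π[w,y](T)) → 6

== RESULT ==
y
p
p
p
q
r
s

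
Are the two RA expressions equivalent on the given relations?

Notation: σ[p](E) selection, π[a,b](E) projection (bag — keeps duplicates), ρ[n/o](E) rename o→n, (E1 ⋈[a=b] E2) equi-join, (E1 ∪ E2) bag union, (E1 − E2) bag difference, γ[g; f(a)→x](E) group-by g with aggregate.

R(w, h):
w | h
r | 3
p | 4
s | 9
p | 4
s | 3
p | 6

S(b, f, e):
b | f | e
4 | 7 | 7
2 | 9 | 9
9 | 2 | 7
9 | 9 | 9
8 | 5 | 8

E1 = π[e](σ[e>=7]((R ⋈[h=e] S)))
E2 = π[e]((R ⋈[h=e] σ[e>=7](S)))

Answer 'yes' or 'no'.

E1 stepwise |·|:
  R → 6
  S → 5
  (R ⋈[h=e] S) → 2
  σ[e>=7]((R ⋈[h=e] S)) → 2
  π[e](σ[e>=7]((R ⋈[h=e] S))) → 2
E2 stepwise |·|:
  R → 6
  S → 5
  σ[e>=7](S) → 5
  (R ⋈[h=e] σ[e>=7](S)) → 2
  π[e]((R ⋈[h=e] σ[e>=7](S))) → 2

E1 and E2 produce the same multiset:
e
9
9

yes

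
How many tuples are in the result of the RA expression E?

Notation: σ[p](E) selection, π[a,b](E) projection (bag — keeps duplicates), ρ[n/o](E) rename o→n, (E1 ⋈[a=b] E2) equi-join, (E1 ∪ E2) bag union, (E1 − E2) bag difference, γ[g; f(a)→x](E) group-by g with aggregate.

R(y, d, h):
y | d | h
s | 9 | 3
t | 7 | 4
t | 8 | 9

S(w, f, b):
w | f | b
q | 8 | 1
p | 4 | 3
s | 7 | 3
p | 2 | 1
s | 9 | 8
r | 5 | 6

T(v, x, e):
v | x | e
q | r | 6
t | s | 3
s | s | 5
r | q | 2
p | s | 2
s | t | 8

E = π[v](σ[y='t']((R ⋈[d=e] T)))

Stepwise |·|:
  R → 3
  T → 6
  (R ⋈[d=e] T) → 1
  σ[y='t']((R ⋈[d=e] T)) → 1
  π[v](σ[y='t']((R ⋈[d=e] T))) → 1

|E| = 1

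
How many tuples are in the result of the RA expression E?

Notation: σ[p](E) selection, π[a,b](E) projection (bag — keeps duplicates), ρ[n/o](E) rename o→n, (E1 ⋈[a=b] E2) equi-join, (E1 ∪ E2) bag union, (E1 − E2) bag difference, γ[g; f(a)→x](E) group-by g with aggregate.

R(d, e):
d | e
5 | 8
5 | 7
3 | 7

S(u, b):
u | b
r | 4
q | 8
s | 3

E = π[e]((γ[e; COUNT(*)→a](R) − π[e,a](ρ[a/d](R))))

Stepwise |·|:
  R → 3
  γ[e; COUNT(*)→a](R) → 2
  R → 3
  ρ[a/d](R) → 3
  π[e,a](ρ[a/d](R)) → 3
  (γ[e; COUNT(*)→a](R) − π[e,a](ρ[a/d](R))) → 2
  π[e]((γ[e; COUNT(*)→a](R) − π[e,a](ρ[a/d](R)))) → 2

|E| = 2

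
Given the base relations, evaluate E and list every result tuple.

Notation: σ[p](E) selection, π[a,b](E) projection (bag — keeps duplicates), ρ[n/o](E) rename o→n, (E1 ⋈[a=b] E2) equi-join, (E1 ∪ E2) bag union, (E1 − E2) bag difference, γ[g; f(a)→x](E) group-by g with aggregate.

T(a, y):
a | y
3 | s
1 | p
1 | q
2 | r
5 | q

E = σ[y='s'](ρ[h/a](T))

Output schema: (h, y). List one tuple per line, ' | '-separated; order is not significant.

Stepwise |·|:
  T → 5
  ρ[h/a](T) → 5
  σ[y='s'](ρ[h/a](T)) → 1

== RESULT ==
h | y
3 | s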